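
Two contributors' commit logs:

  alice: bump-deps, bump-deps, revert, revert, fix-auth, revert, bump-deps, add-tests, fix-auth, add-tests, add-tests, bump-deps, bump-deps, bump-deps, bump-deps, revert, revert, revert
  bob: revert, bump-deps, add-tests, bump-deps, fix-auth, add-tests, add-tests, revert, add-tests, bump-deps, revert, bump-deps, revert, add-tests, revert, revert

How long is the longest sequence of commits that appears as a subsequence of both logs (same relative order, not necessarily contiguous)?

11

Match bump-deps (alice #1, bob #2); then bump-deps (alice #2, bob #4); then fix-auth (alice #5, bob #5); then add-tests (alice #8, bob #6); then add-tests (alice #10, bob #7); then add-tests (alice #11, bob #9); then bump-deps (alice #12, bob #10); then bump-deps (alice #15, bob #12); then revert (alice #16, bob #13); then revert (alice #17, bob #15); then revert (alice #18, bob #16) — 11 commits in the same relative order in both, and the DP table's final entry dp[18][16] is also 11, so no common subsequence is longer.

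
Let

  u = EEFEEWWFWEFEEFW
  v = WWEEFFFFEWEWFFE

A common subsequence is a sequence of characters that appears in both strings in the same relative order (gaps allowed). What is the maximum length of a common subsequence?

9

One common subsequence of length 9: E at u[1]=v[3], then E at u[2]=v[4], then F at u[3]=v[8], then E at u[4]=v[9], then E at u[5]=v[11], then W at u[7]=v[12], then F at u[8]=v[13], then F at u[11]=v[14], then E at u[13]=v[15]. dp[15][15] = 9 confirms this is the maximum.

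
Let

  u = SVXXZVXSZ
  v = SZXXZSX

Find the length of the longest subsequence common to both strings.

Pick S [1,1], then X [3,3], then X [4,4], then Z [5,5], then X [7,7]; all 5 characters appear in both, in order. The LCS DP gives dp[9][7] = 5, so this is optimal.

5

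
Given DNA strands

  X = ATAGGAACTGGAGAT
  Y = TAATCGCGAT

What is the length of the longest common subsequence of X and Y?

8

Taking T (X #2, Y #1), then A (X #3, Y #2), then A (X #6, Y #3), then C (X #8, Y #5), then G (X #10, Y #6), then G (X #13, Y #8), then A (X #14, Y #9), then T (X #15, Y #10) gives a common subsequence of length 8. Since dp[15][10] = 8, nothing longer is possible.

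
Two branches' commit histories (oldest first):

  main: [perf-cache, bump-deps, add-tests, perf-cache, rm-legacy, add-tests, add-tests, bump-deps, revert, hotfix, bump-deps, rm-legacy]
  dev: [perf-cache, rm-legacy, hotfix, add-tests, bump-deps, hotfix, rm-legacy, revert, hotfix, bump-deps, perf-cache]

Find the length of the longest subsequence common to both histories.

7

Pick perf-cache (main #4, dev #1); then rm-legacy (main #5, dev #2); then add-tests (main #7, dev #4); then bump-deps (main #8, dev #5); then revert (main #9, dev #8); then hotfix (main #10, dev #9); then bump-deps (main #11, dev #10); all 7 commits appear in both, in order. Since dp[12][11] = 7, nothing longer is possible.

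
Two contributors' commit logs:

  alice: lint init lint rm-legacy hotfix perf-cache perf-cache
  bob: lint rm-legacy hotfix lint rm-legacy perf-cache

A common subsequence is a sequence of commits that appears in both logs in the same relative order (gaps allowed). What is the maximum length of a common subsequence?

4

One common subsequence of length 4: lint at alice[1]=bob[1], lint at alice[3]=bob[4], rm-legacy at alice[4]=bob[5], perf-cache at alice[7]=bob[6]. dp[7][6] = 4 confirms this is the maximum.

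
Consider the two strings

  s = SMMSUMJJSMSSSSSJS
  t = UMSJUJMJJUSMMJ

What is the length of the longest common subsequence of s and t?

9

Pick M [3,2], S [4,3], U [5,5], M [6,7], J [7,8], J [8,9], S [9,11], M [10,13], J [16,14]; all 9 characters appear in both, in order. The LCS DP gives dp[17][14] = 9, so this is optimal.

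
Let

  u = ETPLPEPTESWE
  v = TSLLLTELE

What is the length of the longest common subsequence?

One common subsequence of length 5: T at u[2]=v[1], then L at u[4]=v[5], then T at u[8]=v[6], then E at u[9]=v[7], then E at u[12]=v[9]. dp[12][9] = 5 confirms this is the maximum.

5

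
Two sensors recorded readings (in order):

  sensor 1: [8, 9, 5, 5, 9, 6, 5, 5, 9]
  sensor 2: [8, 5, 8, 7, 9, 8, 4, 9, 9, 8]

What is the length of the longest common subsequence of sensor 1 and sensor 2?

4

One common subsequence of length 4: 8 at sensor 1[1]=sensor 2[3]; then 9 at sensor 1[2]=sensor 2[5]; then 9 at sensor 1[5]=sensor 2[8]; then 9 at sensor 1[9]=sensor 2[9]. dp[9][10] = 4 confirms this is the maximum.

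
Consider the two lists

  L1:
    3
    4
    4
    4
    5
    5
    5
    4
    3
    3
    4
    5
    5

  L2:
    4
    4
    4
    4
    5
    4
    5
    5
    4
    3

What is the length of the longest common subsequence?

8

Let dp[i][j] be the LCS length of the first i values of L1 and the first j values of L2. dp[i][j] = dp[i-1][j-1]+1 when the i-th and j-th values match, else max(dp[i-1][j], dp[i][j-1]).
    ·  4  4  4  4  5  4  5  5  4  3
 ·  0  0  0  0  0  0  0  0  0  0  0
 3  0  0  0  0  0  0  0  0  0  0  1
 4  0  1  1  1  1  1  1  1  1  1  1
 4  0  1  2  2  2  2  2  2  2  2  2
 4  0  1  2  3  3  3  3  3  3  3  3
 5  0  1  2  3  3  4  4  4  4  4  4
 5  0  1  2  3  3  4  4  5  5  5  5
 5  0  1  2  3  3  4  4  5  6  6  6
 4  0  1  2  3  4  4  5  5  6  7  7
 3  0  1  2  3  4  4  5  5  6  7  8
 3  0  1  2  3  4  4  5  5  6  7  8
 4  0  1  2  3  4  4  5  5  6  7  8
 5  0  1  2  3  4  5  5  6  6  7  8
 5  0  1  2  3  4  5  5  6  7  7  8
dp[13][10] = 8. One LCS (by backtracking along matches): 4, 4, 4, 5, 5, 5, 4, 3.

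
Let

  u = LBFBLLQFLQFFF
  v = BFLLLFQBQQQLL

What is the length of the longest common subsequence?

Taking B at u[2]=v[1], then F at u[3]=v[2], then L at u[5]=v[4], then L at u[6]=v[5], then Q at u[7]=v[11], then L at u[9]=v[13] gives a common subsequence of length 6. The LCS DP gives dp[13][13] = 6, so this is optimal.

6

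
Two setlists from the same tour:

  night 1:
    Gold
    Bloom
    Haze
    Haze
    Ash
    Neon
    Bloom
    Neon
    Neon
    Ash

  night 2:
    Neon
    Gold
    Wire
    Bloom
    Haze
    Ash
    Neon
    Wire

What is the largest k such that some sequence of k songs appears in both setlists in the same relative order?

One common subsequence of length 5: Gold [1,2], then Bloom [2,4], then Haze [4,5], then Ash [5,6], then Neon [6,7]. Since dp[10][8] = 5, nothing longer is possible.

5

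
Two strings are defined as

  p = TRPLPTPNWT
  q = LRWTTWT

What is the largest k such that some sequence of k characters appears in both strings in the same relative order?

4

Let dp[i][j] be the LCS length of the first i characters of p and the first j characters of q. dp[i][j] = dp[i-1][j-1]+1 when the i-th and j-th characters match, else max(dp[i-1][j], dp[i][j-1]).
    ·  L  R  W  T  T  W  T
 ·  0  0  0  0  0  0  0  0
 T  0  0  0  0  1  1  1  1
 R  0  0  1  1  1  1  1  1
 P  0  0  1  1  1  1  1  1
 L  0  1  1  1  1  1  1  1
 P  0  1  1  1  1  1  1  1
 T  0  1  1  1  2  2  2  2
 P  0  1  1  1  2  2  2  2
 N  0  1  1  1  2  2  2  2
 W  0  1  1  2  2  2  3  3
 T  0  1  1  2  3  3  3  4
dp[10][7] = 4. One LCS (by backtracking along matches): TTWT.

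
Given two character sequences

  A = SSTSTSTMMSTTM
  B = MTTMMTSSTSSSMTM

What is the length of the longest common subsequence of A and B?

Match S at A[1]=B[7] → S at A[2]=B[8] → T at A[3]=B[9] → S at A[4]=B[11] → S at A[6]=B[12] → M at A[9]=B[13] → T at A[12]=B[14] → M at A[13]=B[15] — 8 characters in the same relative order in both. The LCS DP gives dp[13][15] = 8, so this is optimal.

8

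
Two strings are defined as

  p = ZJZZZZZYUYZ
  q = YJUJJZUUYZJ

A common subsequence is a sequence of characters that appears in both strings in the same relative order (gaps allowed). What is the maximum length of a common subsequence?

Let dp[i][j] be the LCS length of the first i characters of p and the first j characters of q. dp[i][j] = dp[i-1][j-1]+1 when the i-th and j-th characters match, else max(dp[i-1][j], dp[i][j-1]).
    ·  Y  J  U  J  J  Z  U  U  Y  Z  J
 ·  0  0  0  0  0  0  0  0  0  0  0  0
 Z  0  0  0  0  0  0  1  1  1  1  1  1
 J  0  0  1  1  1  1  1  1  1  1  1  2
 Z  0  0  1  1  1  1  2  2  2  2  2  2
 Z  0  0  1  1  1  1  2  2  2  2  3  3
 Z  0  0  1  1  1  1  2  2  2  2  3  3
 Z  0  0  1  1  1  1  2  2  2  2  3  3
 Z  0  0  1  1  1  1  2  2  2  2  3  3
 Y  0  1  1  1  1  1  2  2  2  3  3  3
 U  0  1  1  2  2  2  2  3  3  3  3  3
 Y  0  1  1  2  2  2  2  3  3  4  4  4
 Z  0  1  1  2  2  2  3  3  3  4  5  5
dp[11][11] = 5. One LCS (by backtracking along matches): JZUYZ.

5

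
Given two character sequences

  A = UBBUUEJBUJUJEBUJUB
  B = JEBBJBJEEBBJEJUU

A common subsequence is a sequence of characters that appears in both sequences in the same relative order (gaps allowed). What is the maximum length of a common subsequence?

9

One common subsequence of length 9: B (A #2, B #3); then B (A #3, B #4); then J (A #7, B #5); then B (A #8, B #6); then J (A #10, B #7); then J (A #12, B #12); then E (A #13, B #13); then U (A #15, B #15); then U (A #17, B #16). The LCS DP gives dp[18][16] = 9, so this is optimal.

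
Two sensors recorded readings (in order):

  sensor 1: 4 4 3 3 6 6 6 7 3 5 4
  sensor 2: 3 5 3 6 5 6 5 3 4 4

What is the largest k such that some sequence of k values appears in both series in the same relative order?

6

Let dp[i][j] be the LCS length of the first i values of sensor 1 and the first j values of sensor 2. dp[i][j] = dp[i-1][j-1]+1 when the i-th and j-th values match, else max(dp[i-1][j], dp[i][j-1]).
    ·  3  5  3  6  5  6  5  3  4  4
 ·  0  0  0  0  0  0  0  0  0  0  0
 4  0  0  0  0  0  0  0  0  0  1  1
 4  0  0  0  0  0  0  0  0  0  1  2
 3  0  1  1  1  1  1  1  1  1  1  2
 3  0  1  1  2  2  2  2  2  2  2  2
 6  0  1  1  2  3  3  3  3  3  3  3
 6  0  1  1  2  3  3  4  4  4  4  4
 6  0  1  1  2  3  3  4  4  4  4  4
 7  0  1  1  2  3  3  4  4  4  4  4
 3  0  1  1  2  3  3  4  4  5  5  5
 5  0  1  2  2  3  4  4  5  5  5  5
 4  0  1  2  2  3  4  4  5  5  6  6
dp[11][10] = 6. One LCS (by backtracking along matches): 3, 3, 6, 6, 3, 4.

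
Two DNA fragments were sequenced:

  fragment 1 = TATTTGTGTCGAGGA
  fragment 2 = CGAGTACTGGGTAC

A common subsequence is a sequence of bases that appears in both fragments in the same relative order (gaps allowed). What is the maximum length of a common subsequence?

8

Match A [2,3] → G [6,4] → T [7,5] → T [9,8] → G [11,9] → G [13,10] → G [14,11] → A [15,13] — 8 bases in the same relative order in both. The LCS DP gives dp[15][14] = 8, so this is optimal.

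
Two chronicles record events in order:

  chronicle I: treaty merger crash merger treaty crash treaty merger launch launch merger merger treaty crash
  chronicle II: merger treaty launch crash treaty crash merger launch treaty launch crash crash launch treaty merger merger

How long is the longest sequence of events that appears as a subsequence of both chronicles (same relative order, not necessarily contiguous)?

9

Match treaty (chronicle I #1, chronicle II #2), crash (chronicle I #3, chronicle II #4), treaty (chronicle I #5, chronicle II #5), crash (chronicle I #6, chronicle II #6), treaty (chronicle I #7, chronicle II #9), launch (chronicle I #9, chronicle II #10), launch (chronicle I #10, chronicle II #13), merger (chronicle I #11, chronicle II #15), merger (chronicle I #12, chronicle II #16) — 9 events in the same relative order in both. dp[14][16] = 9 confirms this is the maximum.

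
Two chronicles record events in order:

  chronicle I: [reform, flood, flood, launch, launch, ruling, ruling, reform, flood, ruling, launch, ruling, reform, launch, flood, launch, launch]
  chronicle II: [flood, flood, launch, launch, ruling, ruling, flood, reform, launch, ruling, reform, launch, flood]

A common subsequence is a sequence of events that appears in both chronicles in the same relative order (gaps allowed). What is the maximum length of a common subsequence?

12

Pick flood at chronicle I[2]=chronicle II[1]; then flood at chronicle I[3]=chronicle II[2]; then launch at chronicle I[4]=chronicle II[3]; then launch at chronicle I[5]=chronicle II[4]; then ruling at chronicle I[6]=chronicle II[5]; then ruling at chronicle I[7]=chronicle II[6]; then reform at chronicle I[8]=chronicle II[8]; then launch at chronicle I[11]=chronicle II[9]; then ruling at chronicle I[12]=chronicle II[10]; then reform at chronicle I[13]=chronicle II[11]; then launch at chronicle I[14]=chronicle II[12]; then flood at chronicle I[15]=chronicle II[13]; all 12 events appear in both, in order. dp[17][13] = 12 confirms this is the maximum.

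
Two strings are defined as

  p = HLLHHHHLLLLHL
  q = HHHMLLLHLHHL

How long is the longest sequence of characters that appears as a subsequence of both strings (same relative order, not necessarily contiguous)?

One common subsequence of length 9: H at p[1]=q[1], then H at p[4]=q[2], then H at p[5]=q[3], then L at p[8]=q[5], then L at p[9]=q[6], then L at p[10]=q[7], then L at p[11]=q[9], then H at p[12]=q[11], then L at p[13]=q[12]. Since dp[13][12] = 9, nothing longer is possible.

9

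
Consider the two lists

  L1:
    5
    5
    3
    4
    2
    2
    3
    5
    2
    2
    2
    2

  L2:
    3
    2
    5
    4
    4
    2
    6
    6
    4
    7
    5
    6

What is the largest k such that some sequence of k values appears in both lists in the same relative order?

4

Let dp[i][j] be the LCS length of the first i values of L1 and the first j values of L2. dp[i][j] = dp[i-1][j-1]+1 when the i-th and j-th values match, else max(dp[i-1][j], dp[i][j-1]).
    ·  3  2  5  4  4  2  6  6  4  7  5  6
 ·  0  0  0  0  0  0  0  0  0  0  0  0  0
 5  0  0  0  1  1  1  1  1  1  1  1  1  1
 5  0  0  0  1  1  1  1  1  1  1  1  2  2
 3  0  1  1  1  1  1  1  1  1  1  1  2  2
 4  0  1  1  1  2  2  2  2  2  2  2  2  2
 2  0  1  2  2  2  2  3  3  3  3  3  3  3
 2  0  1  2  2  2  2  3  3  3  3  3  3  3
 3  0  1  2  2  2  2  3  3  3  3  3  3  3
 5  0  1  2  3  3  3  3  3  3  3  3  4  4
 2  0  1  2  3  3  3  4  4  4  4  4  4  4
 2  0  1  2  3  3  3  4  4  4  4  4  4  4
 2  0  1  2  3  3  3  4  4  4  4  4  4  4
 2  0  1  2  3  3  3  4  4  4  4  4  4  4
dp[12][12] = 4. One LCS (by backtracking along matches): 5, 4, 2, 5.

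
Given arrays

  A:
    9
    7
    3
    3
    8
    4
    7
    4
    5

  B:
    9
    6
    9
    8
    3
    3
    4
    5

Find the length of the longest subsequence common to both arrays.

Match 9 at A[1]=B[3] → 3 at A[3]=B[5] → 3 at A[4]=B[6] → 4 at A[8]=B[7] → 5 at A[9]=B[8] — 5 values in the same relative order in both. dp[9][8] = 5 confirms this is the maximum.

5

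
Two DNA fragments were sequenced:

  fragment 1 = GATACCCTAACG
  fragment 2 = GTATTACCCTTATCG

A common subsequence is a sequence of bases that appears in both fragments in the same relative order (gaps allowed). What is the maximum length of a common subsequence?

11

Match G (fragment 1 #1, fragment 2 #1), A (fragment 1 #2, fragment 2 #3), T (fragment 1 #3, fragment 2 #5), A (fragment 1 #4, fragment 2 #6), C (fragment 1 #5, fragment 2 #7), C (fragment 1 #6, fragment 2 #8), C (fragment 1 #7, fragment 2 #9), T (fragment 1 #8, fragment 2 #11), A (fragment 1 #9, fragment 2 #12), C (fragment 1 #11, fragment 2 #14), G (fragment 1 #12, fragment 2 #15) — 11 bases in the same relative order in both. The LCS DP gives dp[12][15] = 11, so this is optimal.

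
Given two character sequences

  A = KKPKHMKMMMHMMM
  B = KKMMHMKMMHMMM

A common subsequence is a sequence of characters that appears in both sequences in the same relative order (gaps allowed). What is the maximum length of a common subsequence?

11

Taking K at A[1]=B[1] → K at A[2]=B[2] → H at A[5]=B[5] → M at A[6]=B[6] → K at A[7]=B[7] → M at A[9]=B[8] → M at A[10]=B[9] → H at A[11]=B[10] → M at A[12]=B[11] → M at A[13]=B[12] → M at A[14]=B[13] gives a common subsequence of length 11. The LCS DP gives dp[14][13] = 11, so this is optimal.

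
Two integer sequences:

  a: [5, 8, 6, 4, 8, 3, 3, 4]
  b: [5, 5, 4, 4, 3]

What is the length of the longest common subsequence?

3

Let dp[i][j] be the LCS length of the first i values of a and the first j values of b. dp[i][j] = dp[i-1][j-1]+1 when the i-th and j-th values match, else max(dp[i-1][j], dp[i][j-1]).
    ·  5  5  4  4  3
 ·  0  0  0  0  0  0
 5  0  1  1  1  1  1
 8  0  1  1  1  1  1
 6  0  1  1  1  1  1
 4  0  1  1  2  2  2
 8  0  1  1  2  2  2
 3  0  1  1  2  2  3
 3  0  1  1  2  2  3
 4  0  1  1  2  3  3
dp[8][5] = 3. One LCS (by backtracking along matches): 5, 4, 3.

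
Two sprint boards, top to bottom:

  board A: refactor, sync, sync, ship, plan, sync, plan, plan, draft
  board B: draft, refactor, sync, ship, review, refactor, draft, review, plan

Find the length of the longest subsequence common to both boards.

Taking refactor at board A[1]=board B[2], then sync at board A[3]=board B[3], then ship at board A[4]=board B[4], then plan at board A[8]=board B[9] gives a common subsequence of length 4. The LCS DP gives dp[9][9] = 4, so this is optimal.

4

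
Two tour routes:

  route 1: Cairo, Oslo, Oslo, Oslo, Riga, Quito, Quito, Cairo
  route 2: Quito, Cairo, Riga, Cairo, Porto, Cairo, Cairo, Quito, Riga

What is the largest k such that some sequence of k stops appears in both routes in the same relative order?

3

Pick Cairo [1,2], Riga [5,3], Quito [6,8]; all 3 stops appear in both, in order, and the DP table's final entry dp[8][9] is also 3, so no common subsequence is longer.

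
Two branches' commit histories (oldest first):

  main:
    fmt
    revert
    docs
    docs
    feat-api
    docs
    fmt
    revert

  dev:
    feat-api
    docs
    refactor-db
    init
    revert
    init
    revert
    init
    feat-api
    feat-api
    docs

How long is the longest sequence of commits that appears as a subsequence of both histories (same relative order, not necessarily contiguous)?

3

Pick revert [2,7]; then feat-api [5,10]; then docs [6,11]; all 3 commits appear in both, in order. The LCS DP gives dp[8][11] = 3, so this is optimal.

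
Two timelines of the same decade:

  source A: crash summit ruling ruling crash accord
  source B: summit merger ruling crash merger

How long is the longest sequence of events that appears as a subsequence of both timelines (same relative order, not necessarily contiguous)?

3

Taking summit (source A #2, source B #1), then ruling (source A #4, source B #3), then crash (source A #5, source B #4) gives a common subsequence of length 3. Since dp[6][5] = 3, nothing longer is possible.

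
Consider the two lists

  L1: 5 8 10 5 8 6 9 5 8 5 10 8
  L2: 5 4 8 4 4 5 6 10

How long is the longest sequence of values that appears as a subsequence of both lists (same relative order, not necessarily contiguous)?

One common subsequence of length 5: 5 (L1 #1, L2 #1), then 8 (L1 #2, L2 #3), then 5 (L1 #4, L2 #6), then 6 (L1 #6, L2 #7), then 10 (L1 #11, L2 #8). Since dp[12][8] = 5, nothing longer is possible.

5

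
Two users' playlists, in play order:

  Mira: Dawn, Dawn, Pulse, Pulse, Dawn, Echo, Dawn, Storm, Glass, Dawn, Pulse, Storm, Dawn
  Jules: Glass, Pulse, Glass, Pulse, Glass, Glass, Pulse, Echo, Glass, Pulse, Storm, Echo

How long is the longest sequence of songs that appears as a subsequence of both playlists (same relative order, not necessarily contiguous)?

One common subsequence of length 6: Pulse [3,4], then Pulse [4,7], then Echo [6,8], then Glass [9,9], then Pulse [11,10], then Storm [12,11], and the DP table's final entry dp[13][12] is also 6, so no common subsequence is longer.

6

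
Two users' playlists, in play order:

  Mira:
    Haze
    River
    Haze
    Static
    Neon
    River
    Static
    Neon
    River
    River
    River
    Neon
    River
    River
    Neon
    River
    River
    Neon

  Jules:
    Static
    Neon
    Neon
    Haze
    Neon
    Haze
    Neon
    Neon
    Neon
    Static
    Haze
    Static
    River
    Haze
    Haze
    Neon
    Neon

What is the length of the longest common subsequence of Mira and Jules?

Taking Haze [1,4] → Haze [3,6] → Neon [5,7] → Neon [8,8] → Neon [12,9] → River [13,13] → Neon [15,16] → Neon [18,17] gives a common subsequence of length 8. dp[18][17] = 8 confirms this is the maximum.

8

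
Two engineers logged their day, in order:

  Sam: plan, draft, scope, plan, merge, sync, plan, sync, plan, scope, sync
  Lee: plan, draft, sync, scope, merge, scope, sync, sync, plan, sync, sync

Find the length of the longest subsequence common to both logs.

One common subsequence of length 8: plan [1,1], draft [2,2], scope [3,4], merge [5,5], sync [6,8], plan [7,9], sync [8,10], sync [11,11], and the DP table's final entry dp[11][11] is also 8, so no common subsequence is longer.

8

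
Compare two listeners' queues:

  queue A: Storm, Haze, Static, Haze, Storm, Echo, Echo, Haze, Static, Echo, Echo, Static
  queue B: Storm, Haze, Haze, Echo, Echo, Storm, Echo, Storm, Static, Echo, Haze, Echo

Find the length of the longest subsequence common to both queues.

Pick Storm at queue A[1]=queue B[1], Haze at queue A[2]=queue B[2], Haze at queue A[4]=queue B[3], Storm at queue A[5]=queue B[6], Echo at queue A[6]=queue B[7], Echo at queue A[7]=queue B[10], Haze at queue A[8]=queue B[11], Echo at queue A[11]=queue B[12]; all 8 songs appear in both, in order. dp[12][12] = 8 confirms this is the maximum.

8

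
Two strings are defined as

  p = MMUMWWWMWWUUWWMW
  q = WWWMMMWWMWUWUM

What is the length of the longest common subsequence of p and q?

Pick M [1,4], then M [2,5], then M [4,6], then W [6,7], then W [7,8], then M [8,9], then W [9,10], then W [10,12], then U [12,13], then M [15,14]; all 10 characters appear in both, in order. dp[16][14] = 10 confirms this is the maximum.

10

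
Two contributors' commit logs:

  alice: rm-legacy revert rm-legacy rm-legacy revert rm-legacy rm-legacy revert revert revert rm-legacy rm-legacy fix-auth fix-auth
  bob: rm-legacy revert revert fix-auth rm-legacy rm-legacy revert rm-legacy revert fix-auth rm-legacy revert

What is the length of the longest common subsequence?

Match rm-legacy (alice #1, bob #1), then revert (alice #2, bob #3), then rm-legacy (alice #3, bob #5), then rm-legacy (alice #4, bob #6), then revert (alice #5, bob #7), then rm-legacy (alice #6, bob #8), then rm-legacy (alice #7, bob #11), then revert (alice #10, bob #12) — 8 commits in the same relative order in both. dp[14][12] = 8 confirms this is the maximum.

8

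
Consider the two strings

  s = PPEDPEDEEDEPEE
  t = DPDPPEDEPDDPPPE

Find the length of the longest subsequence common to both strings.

Match P at s[1]=t[4], then P at s[2]=t[5], then E at s[3]=t[6], then D at s[4]=t[7], then P at s[5]=t[9], then D at s[7]=t[10], then D at s[10]=t[11], then P at s[12]=t[14], then E at s[14]=t[15] — 9 characters in the same relative order in both. dp[14][15] = 9 confirms this is the maximum.

9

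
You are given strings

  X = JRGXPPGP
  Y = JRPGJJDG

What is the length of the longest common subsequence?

Match J at X[1]=Y[1] → R at X[2]=Y[2] → G at X[3]=Y[4] → G at X[7]=Y[8] — 4 characters in the same relative order in both. Since dp[8][8] = 4, nothing longer is possible.

4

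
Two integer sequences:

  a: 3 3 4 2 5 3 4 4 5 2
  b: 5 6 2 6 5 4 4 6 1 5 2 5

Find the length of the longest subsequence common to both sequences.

One common subsequence of length 6: 2 at a[4]=b[3], then 5 at a[5]=b[5], then 4 at a[7]=b[6], then 4 at a[8]=b[7], then 5 at a[9]=b[10], then 2 at a[10]=b[11]. dp[10][12] = 6 confirms this is the maximum.

6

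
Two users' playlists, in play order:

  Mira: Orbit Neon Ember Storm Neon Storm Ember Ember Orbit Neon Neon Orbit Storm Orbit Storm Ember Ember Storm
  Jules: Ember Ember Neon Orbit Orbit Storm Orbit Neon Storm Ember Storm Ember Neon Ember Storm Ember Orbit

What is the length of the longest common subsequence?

10

Pick Ember [3,2], then Neon [5,3], then Storm [6,6], then Orbit [9,7], then Neon [11,8], then Storm [13,9], then Storm [15,11], then Ember [16,12], then Ember [17,14], then Storm [18,15]; all 10 songs appear in both, in order. Since dp[18][17] = 10, nothing longer is possible.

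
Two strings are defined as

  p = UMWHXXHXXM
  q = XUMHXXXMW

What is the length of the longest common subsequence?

Pick U [1,2]; then M [2,3]; then H [4,4]; then X [6,5]; then X [8,6]; then X [9,7]; then M [10,8]; all 7 characters appear in both, in order. Since dp[10][9] = 7, nothing longer is possible.

7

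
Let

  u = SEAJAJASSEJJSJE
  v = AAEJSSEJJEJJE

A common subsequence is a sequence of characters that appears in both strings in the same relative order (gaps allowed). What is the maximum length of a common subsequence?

Pick A (u #3, v #1) → A (u #5, v #2) → J (u #6, v #4) → S (u #8, v #5) → S (u #9, v #6) → E (u #10, v #7) → J (u #11, v #9) → J (u #12, v #11) → J (u #14, v #12) → E (u #15, v #13); all 10 characters appear in both, in order. dp[15][13] = 10 confirms this is the maximum.

10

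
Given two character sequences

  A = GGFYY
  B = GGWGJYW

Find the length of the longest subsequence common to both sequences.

Pick G [1,2] → G [2,4] → Y [4,6]; all 3 characters appear in both, in order. dp[5][7] = 3 confirms this is the maximum.

3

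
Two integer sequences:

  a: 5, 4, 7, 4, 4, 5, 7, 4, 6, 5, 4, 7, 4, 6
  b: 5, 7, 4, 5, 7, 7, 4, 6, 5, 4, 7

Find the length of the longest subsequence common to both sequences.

10

Taking 5 (a #1, b #1), 7 (a #3, b #2), 4 (a #5, b #3), 5 (a #6, b #4), 7 (a #7, b #6), 4 (a #8, b #7), 6 (a #9, b #8), 5 (a #10, b #9), 4 (a #11, b #10), 7 (a #12, b #11) gives a common subsequence of length 10. Since dp[14][11] = 10, nothing longer is possible.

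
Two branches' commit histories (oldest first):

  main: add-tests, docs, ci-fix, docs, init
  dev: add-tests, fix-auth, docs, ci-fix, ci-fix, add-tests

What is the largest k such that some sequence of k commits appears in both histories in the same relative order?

3

Match add-tests at main[1]=dev[1]; then docs at main[2]=dev[3]; then ci-fix at main[3]=dev[5] — 3 commits in the same relative order in both. Since dp[5][6] = 3, nothing longer is possible.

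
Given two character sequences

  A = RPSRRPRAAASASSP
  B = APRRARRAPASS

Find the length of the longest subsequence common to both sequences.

8

Match R (A #1, B #3); then R (A #4, B #4); then R (A #5, B #6); then R (A #7, B #7); then A (A #8, B #8); then A (A #12, B #10); then S (A #13, B #11); then S (A #14, B #12) — 8 characters in the same relative order in both. dp[15][12] = 8 confirms this is the maximum.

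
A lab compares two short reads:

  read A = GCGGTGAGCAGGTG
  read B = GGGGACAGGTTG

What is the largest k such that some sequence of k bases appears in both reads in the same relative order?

Taking G (read A #1, read B #1) → G (read A #3, read B #2) → G (read A #4, read B #3) → G (read A #6, read B #4) → A (read A #7, read B #5) → C (read A #9, read B #6) → A (read A #10, read B #7) → G (read A #11, read B #8) → G (read A #12, read B #9) → T (read A #13, read B #11) → G (read A #14, read B #12) gives a common subsequence of length 11, and the DP table's final entry dp[14][12] is also 11, so no common subsequence is longer.

11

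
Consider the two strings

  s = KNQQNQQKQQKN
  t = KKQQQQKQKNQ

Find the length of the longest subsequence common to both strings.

9

Let dp[i][j] be the LCS length of the first i characters of s and the first j characters of t. dp[i][j] = dp[i-1][j-1]+1 when the i-th and j-th characters match, else max(dp[i-1][j], dp[i][j-1]).
    ·  K  K  Q  Q  Q  Q  K  Q  K  N  Q
 ·  0  0  0  0  0  0  0  0  0  0  0  0
 K  0  1  1  1  1  1  1  1  1  1  1  1
 N  0  1  1  1  1  1  1  1  1  1  2  2
 Q  0  1  1  2  2  2  2  2  2  2  2  3
 Q  0  1  1  2  3  3  3  3  3  3  3  3
 N  0  1  1  2  3  3  3  3  3  3  4  4
 Q  0  1  1  2  3  4  4  4  4  4  4  5
 Q  0  1  1  2  3  4  5  5  5  5  5  5
 K  0  1  2  2  3  4  5  6  6  6  6  6
 Q  0  1  2  3  3  4  5  6  7  7  7  7
 Q  0  1  2  3  4  4  5  6  7  7  7  8
 K  0  1  2  3  4  4  5  6  7  8  8  8
 N  0  1  2  3  4  4  5  6  7  8  9  9
dp[12][11] = 9. One LCS (by backtracking along matches): KQQQQKQKN.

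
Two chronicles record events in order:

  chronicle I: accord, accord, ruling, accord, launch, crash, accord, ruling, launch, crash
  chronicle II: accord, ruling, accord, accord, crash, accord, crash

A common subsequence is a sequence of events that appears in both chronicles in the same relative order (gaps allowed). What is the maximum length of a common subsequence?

6

Match accord at chronicle I[1]=chronicle II[1], accord at chronicle I[2]=chronicle II[3], accord at chronicle I[4]=chronicle II[4], crash at chronicle I[6]=chronicle II[5], accord at chronicle I[7]=chronicle II[6], crash at chronicle I[10]=chronicle II[7] — 6 events in the same relative order in both, and the DP table's final entry dp[10][7] is also 6, so no common subsequence is longer.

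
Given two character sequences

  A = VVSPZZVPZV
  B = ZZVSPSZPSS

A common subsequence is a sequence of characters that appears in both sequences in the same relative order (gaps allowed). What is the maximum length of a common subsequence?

5

Taking V at A[2]=B[3], S at A[3]=B[4], P at A[4]=B[5], Z at A[6]=B[7], P at A[8]=B[8] gives a common subsequence of length 5. dp[10][10] = 5 confirms this is the maximum.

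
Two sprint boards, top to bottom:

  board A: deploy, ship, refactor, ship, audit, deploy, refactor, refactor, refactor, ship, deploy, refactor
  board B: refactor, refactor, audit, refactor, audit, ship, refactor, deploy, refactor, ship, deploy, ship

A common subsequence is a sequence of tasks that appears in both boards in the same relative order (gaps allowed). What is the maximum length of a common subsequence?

7

Match refactor (board A #3, board B #2), audit (board A #5, board B #3), refactor (board A #7, board B #4), refactor (board A #8, board B #7), refactor (board A #9, board B #9), ship (board A #10, board B #10), deploy (board A #11, board B #11) — 7 tasks in the same relative order in both, and the DP table's final entry dp[12][12] is also 7, so no common subsequence is longer.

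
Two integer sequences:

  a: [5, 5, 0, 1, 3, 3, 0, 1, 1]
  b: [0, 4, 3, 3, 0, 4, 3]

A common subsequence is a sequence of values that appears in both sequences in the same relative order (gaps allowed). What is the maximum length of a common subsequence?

4

Let dp[i][j] be the LCS length of the first i values of a and the first j values of b. dp[i][j] = dp[i-1][j-1]+1 when the i-th and j-th values match, else max(dp[i-1][j], dp[i][j-1]).
    ·  0  4  3  3  0  4  3
 ·  0  0  0  0  0  0  0  0
 5  0  0  0  0  0  0  0  0
 5  0  0  0  0  0  0  0  0
 0  0  1  1  1  1  1  1  1
 1  0  1  1  1  1  1  1  1
 3  0  1  1  2  2  2  2  2
 3  0  1  1  2  3  3  3  3
 0  0  1  1  2  3  4  4  4
 1  0  1  1  2  3  4  4  4
 1  0  1  1  2  3  4  4  4
dp[9][7] = 4. One LCS (by backtracking along matches): 0, 3, 3, 0.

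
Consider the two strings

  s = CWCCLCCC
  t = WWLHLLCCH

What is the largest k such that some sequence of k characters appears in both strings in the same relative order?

Let dp[i][j] be the LCS length of the first i characters of s and the first j characters of t. dp[i][j] = dp[i-1][j-1]+1 when the i-th and j-th characters match, else max(dp[i-1][j], dp[i][j-1]).
    ·  W  W  L  H  L  L  C  C  H
 ·  0  0  0  0  0  0  0  0  0  0
 C  0  0  0  0  0  0  0  1  1  1
 W  0  1  1  1  1  1  1  1  1  1
 C  0  1  1  1  1  1  1  2  2  2
 C  0  1  1  1  1  1  1  2  3  3
 L  0  1  1  2  2  2  2  2  3  3
 C  0  1  1  2  2  2  2  3  3  3
 C  0  1  1  2  2  2  2  3  4  4
 C  0  1  1  2  2  2  2  3  4  4
dp[8][9] = 4. One LCS (by backtracking along matches): WLCC.

4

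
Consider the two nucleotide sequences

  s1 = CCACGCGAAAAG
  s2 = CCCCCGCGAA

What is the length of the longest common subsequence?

8

Pick C [1,3], then C [2,4], then C [4,5], then G [5,6], then C [6,7], then G [7,8], then A [10,9], then A [11,10]; all 8 bases appear in both, in order. The LCS DP gives dp[12][10] = 8, so this is optimal.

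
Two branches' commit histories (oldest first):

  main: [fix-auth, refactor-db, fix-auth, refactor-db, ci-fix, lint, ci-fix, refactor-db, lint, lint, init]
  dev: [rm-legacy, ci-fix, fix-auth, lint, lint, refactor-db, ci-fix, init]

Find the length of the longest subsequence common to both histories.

4

Match fix-auth at main[1]=dev[3], then refactor-db at main[4]=dev[6], then ci-fix at main[7]=dev[7], then init at main[11]=dev[8] — 4 commits in the same relative order in both. The LCS DP gives dp[11][8] = 4, so this is optimal.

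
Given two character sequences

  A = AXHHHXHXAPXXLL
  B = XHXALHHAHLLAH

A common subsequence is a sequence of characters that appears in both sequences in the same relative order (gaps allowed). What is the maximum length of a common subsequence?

7

Taking X at A[2]=B[1] → H at A[3]=B[2] → H at A[4]=B[6] → H at A[5]=B[7] → H at A[7]=B[9] → L at A[13]=B[10] → L at A[14]=B[11] gives a common subsequence of length 7. dp[14][13] = 7 confirms this is the maximum.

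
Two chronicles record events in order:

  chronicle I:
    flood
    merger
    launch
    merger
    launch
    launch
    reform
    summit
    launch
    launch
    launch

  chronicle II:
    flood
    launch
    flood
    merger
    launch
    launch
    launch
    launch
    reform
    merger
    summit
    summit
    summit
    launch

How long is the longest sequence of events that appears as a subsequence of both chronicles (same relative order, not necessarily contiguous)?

8

Pick flood (chronicle I #1, chronicle II #3) → merger (chronicle I #2, chronicle II #4) → launch (chronicle I #3, chronicle II #6) → launch (chronicle I #5, chronicle II #7) → launch (chronicle I #6, chronicle II #8) → reform (chronicle I #7, chronicle II #9) → summit (chronicle I #8, chronicle II #13) → launch (chronicle I #11, chronicle II #14); all 8 events appear in both, in order. The LCS DP gives dp[11][14] = 8, so this is optimal.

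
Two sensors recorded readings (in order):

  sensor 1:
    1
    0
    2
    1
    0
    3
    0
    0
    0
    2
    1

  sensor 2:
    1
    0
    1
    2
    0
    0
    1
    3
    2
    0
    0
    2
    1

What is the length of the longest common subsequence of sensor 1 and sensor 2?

Pick 1 at sensor 1[1]=sensor 2[1] → 0 at sensor 1[2]=sensor 2[2] → 2 at sensor 1[3]=sensor 2[4] → 1 at sensor 1[4]=sensor 2[7] → 3 at sensor 1[6]=sensor 2[8] → 0 at sensor 1[8]=sensor 2[10] → 0 at sensor 1[9]=sensor 2[11] → 2 at sensor 1[10]=sensor 2[12] → 1 at sensor 1[11]=sensor 2[13]; all 9 values appear in both, in order, and the DP table's final entry dp[11][13] is also 9, so no common subsequence is longer.

9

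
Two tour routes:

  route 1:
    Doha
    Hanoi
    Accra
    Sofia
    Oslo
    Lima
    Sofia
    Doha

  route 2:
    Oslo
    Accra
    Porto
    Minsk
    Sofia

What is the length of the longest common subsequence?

2

Taking Accra at route 1[3]=route 2[2], Sofia at route 1[7]=route 2[5] gives a common subsequence of length 2. Since dp[8][5] = 2, nothing longer is possible.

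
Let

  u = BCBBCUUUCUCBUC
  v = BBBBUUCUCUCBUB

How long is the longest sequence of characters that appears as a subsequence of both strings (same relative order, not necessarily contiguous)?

11

Taking B at u[1]=v[2]; then B at u[3]=v[3]; then B at u[4]=v[4]; then U at u[6]=v[5]; then U at u[7]=v[6]; then U at u[8]=v[8]; then C at u[9]=v[9]; then U at u[10]=v[10]; then C at u[11]=v[11]; then B at u[12]=v[12]; then U at u[13]=v[13] gives a common subsequence of length 11. Since dp[14][14] = 11, nothing longer is possible.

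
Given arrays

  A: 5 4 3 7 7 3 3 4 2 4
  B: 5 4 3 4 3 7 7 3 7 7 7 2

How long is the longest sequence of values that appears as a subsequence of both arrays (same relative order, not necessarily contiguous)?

Match 5 (A #1, B #1), then 4 (A #2, B #4), then 3 (A #3, B #5), then 7 (A #4, B #6), then 7 (A #5, B #7), then 3 (A #6, B #8), then 2 (A #9, B #12) — 7 values in the same relative order in both. dp[10][12] = 7 confirms this is the maximum.

7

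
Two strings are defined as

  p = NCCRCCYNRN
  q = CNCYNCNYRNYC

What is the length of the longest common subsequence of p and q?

Let dp[i][j] be the LCS length of the first i characters of p and the first j characters of q. dp[i][j] = dp[i-1][j-1]+1 when the i-th and j-th characters match, else max(dp[i-1][j], dp[i][j-1]).
    ·  C  N  C  Y  N  C  N  Y  R  N  Y  C
 ·  0  0  0  0  0  0  0  0  0  0  0  0  0
 N  0  0  1  1  1  1  1  1  1  1  1  1  1
 C  0  1  1  2  2  2  2  2  2  2  2  2  2
 C  0  1  1  2  2  2  3  3  3  3  3  3  3
 R  0  1  1  2  2  2  3  3  3  4  4  4  4
 C  0  1  1  2  2  2  3  3  3  4  4  4  5
 C  0  1  1  2  2  2  3  3  3  4  4  4  5
 Y  0  1  1  2  3  3  3  3  4  4  4  5  5
 N  0  1  2  2  3  4  4  4  4  4  5  5  5
 R  0  1  2  2  3  4  4  4  4  5  5  5  5
 N  0  1  2  2  3  4  4  5  5  5  6  6  6
dp[10][12] = 6. One LCS (by backtracking along matches): NCCYRN.

6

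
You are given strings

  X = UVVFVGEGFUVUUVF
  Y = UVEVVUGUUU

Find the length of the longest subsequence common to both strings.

8

One common subsequence of length 8: U [1,1]; then V [2,2]; then V [3,4]; then V [5,5]; then G [8,7]; then U [10,8]; then U [12,9]; then U [13,10]. The LCS DP gives dp[15][10] = 8, so this is optimal.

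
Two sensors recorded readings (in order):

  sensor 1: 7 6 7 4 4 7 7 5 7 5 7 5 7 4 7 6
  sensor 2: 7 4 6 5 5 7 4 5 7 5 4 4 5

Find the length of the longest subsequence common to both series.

8

One common subsequence of length 8: 7 at sensor 1[1]=sensor 2[1] → 6 at sensor 1[2]=sensor 2[3] → 7 at sensor 1[3]=sensor 2[6] → 4 at sensor 1[5]=sensor 2[7] → 5 at sensor 1[8]=sensor 2[8] → 7 at sensor 1[9]=sensor 2[9] → 5 at sensor 1[10]=sensor 2[10] → 5 at sensor 1[12]=sensor 2[13]. Since dp[16][13] = 8, nothing longer is possible.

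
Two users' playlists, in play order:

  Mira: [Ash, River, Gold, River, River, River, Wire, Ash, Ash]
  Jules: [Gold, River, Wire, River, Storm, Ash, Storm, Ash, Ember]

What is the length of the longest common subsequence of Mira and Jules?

5

Pick Gold at Mira[3]=Jules[1]; then River at Mira[4]=Jules[2]; then River at Mira[5]=Jules[4]; then Ash at Mira[8]=Jules[6]; then Ash at Mira[9]=Jules[8]; all 5 songs appear in both, in order, and the DP table's final entry dp[9][9] is also 5, so no common subsequence is longer.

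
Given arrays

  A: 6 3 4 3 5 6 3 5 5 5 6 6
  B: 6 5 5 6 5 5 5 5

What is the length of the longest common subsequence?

Let dp[i][j] be the LCS length of the first i values of A and the first j values of B. dp[i][j] = dp[i-1][j-1]+1 when the i-th and j-th values match, else max(dp[i-1][j], dp[i][j-1]).
    ·  6  5  5  6  5  5  5  5
 ·  0  0  0  0  0  0  0  0  0
 6  0  1  1  1  1  1  1  1  1
 3  0  1  1  1  1  1  1  1  1
 4  0  1  1  1  1  1  1  1  1
 3  0  1  1  1  1  1  1  1  1
 5  0  1  2  2  2  2  2  2  2
 6  0  1  2  2  3  3  3  3  3
 3  0  1  2  2  3  3  3  3  3
 5  0  1  2  3  3  4  4  4  4
 5  0  1  2  3  3  4  5  5  5
 5  0  1  2  3  3  4  5  6  6
 6  0  1  2  3  4  4  5  6  6
 6  0  1  2  3  4  4  5  6  6
dp[12][8] = 6. One LCS (by backtracking along matches): 6, 5, 6, 5, 5, 5.

6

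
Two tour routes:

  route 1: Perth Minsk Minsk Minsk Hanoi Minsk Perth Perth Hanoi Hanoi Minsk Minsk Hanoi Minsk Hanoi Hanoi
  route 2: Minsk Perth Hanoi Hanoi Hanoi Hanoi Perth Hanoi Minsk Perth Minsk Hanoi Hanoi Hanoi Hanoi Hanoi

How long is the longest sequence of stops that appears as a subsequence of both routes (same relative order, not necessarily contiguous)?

One common subsequence of length 9: Perth (route 1 #1, route 2 #7) → Hanoi (route 1 #5, route 2 #8) → Minsk (route 1 #6, route 2 #9) → Perth (route 1 #7, route 2 #10) → Hanoi (route 1 #9, route 2 #12) → Hanoi (route 1 #10, route 2 #13) → Hanoi (route 1 #13, route 2 #14) → Hanoi (route 1 #15, route 2 #15) → Hanoi (route 1 #16, route 2 #16), and the DP table's final entry dp[16][16] is also 9, so no common subsequence is longer.

9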